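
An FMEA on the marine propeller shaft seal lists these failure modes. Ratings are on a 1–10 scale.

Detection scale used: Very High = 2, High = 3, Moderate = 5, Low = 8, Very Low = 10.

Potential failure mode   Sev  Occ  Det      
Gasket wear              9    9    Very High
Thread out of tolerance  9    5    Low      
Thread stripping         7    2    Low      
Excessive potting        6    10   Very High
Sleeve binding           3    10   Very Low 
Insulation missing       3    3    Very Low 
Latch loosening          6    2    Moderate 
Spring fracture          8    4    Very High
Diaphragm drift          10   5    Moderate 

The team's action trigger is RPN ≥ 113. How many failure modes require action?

RPN = Severity × Occurrence × Detection:
  Gasket wear: 9 × 9 × 2 = 162
  Thread out of tolerance: 9 × 5 × 8 = 360
  Thread stripping: 7 × 2 × 8 = 112
  Excessive potting: 6 × 10 × 2 = 120
  Sleeve binding: 3 × 10 × 10 = 300
  Insulation missing: 3 × 3 × 10 = 90
  Latch loosening: 6 × 2 × 5 = 60
  Spring fracture: 8 × 4 × 2 = 64
  Diaphragm drift: 10 × 5 × 5 = 250
Modes with RPN ≥ 113: Gasket wear (162), Thread out of tolerance (360), Excessive potting (120), Sleeve binding (300), Diaphragm drift (250) → 5.

5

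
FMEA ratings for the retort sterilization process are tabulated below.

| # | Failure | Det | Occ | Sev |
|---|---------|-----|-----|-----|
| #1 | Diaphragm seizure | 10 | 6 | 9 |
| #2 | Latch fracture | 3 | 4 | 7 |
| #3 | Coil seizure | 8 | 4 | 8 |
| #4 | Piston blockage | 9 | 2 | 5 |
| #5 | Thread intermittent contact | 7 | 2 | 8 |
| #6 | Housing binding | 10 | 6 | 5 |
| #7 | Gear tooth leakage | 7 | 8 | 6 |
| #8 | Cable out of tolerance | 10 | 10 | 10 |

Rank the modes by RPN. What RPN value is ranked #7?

90

RPN = Severity × Occurrence × Detection:
  #1: 9 × 6 × 10 = 540
  #2: 7 × 4 × 3 = 84
  #3: 8 × 4 × 8 = 256
  #4: 5 × 2 × 9 = 90
  #5: 8 × 2 × 7 = 112
  #6: 5 × 6 × 10 = 300
  #7: 6 × 8 × 7 = 336
  #8: 10 × 10 × 10 = 1000
Sorted descending: 1000, 540, 336, 300, 256, 112, 90, 84.
The seventh-highest RPN is 90 (#4).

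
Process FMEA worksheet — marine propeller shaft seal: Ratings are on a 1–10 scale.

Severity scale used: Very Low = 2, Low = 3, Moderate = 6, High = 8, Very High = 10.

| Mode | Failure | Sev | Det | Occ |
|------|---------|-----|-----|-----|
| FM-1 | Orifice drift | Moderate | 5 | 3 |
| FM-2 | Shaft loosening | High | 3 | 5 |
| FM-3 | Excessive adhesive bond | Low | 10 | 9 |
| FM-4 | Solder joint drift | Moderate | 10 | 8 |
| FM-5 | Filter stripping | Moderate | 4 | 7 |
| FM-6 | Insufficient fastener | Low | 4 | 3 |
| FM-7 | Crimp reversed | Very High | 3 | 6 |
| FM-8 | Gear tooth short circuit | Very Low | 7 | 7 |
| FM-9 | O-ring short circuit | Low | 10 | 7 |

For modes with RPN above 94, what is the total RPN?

RPN = Severity × Occurrence × Detection:
  FM-1: 6 × 3 × 5 = 90
  FM-2: 8 × 5 × 3 = 120
  FM-3: 3 × 9 × 10 = 270
  FM-4: 6 × 8 × 10 = 480
  FM-5: 6 × 7 × 4 = 168
  FM-6: 3 × 3 × 4 = 36
  FM-7: 10 × 6 × 3 = 180
  FM-8: 2 × 7 × 7 = 98
  FM-9: 3 × 7 × 10 = 210
RPN > 94: FM-2 (120), FM-3 (270), FM-4 (480), FM-5 (168), FM-7 (180), FM-8 (98), FM-9 (210).
Sum: 120 + 270 + 480 + 168 + 180 + 98 + 210 = 1526.

1526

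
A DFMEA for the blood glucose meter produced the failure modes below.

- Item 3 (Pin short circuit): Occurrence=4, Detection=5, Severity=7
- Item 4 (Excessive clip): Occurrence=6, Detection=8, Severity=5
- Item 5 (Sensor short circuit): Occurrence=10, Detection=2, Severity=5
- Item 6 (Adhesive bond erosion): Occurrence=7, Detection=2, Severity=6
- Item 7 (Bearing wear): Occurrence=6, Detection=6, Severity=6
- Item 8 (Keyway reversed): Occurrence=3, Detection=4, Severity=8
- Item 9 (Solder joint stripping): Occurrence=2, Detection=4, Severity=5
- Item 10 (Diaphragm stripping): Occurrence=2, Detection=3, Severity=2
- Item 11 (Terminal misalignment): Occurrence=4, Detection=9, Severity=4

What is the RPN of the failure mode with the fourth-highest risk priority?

RPN = Severity × Occurrence × Detection:
  Item 3: 7 × 4 × 5 = 140
  Item 4: 5 × 6 × 8 = 240
  Item 5: 5 × 10 × 2 = 100
  Item 6: 6 × 7 × 2 = 84
  Item 7: 6 × 6 × 6 = 216
  Item 8: 8 × 3 × 4 = 96
  Item 9: 5 × 2 × 4 = 40
  Item 10: 2 × 2 × 3 = 12
  Item 11: 4 × 4 × 9 = 144
Sorted descending: 240, 216, 144, 140, 100, 96, 84, 40, 12.
The fourth-highest RPN is 140 (Item 3).

140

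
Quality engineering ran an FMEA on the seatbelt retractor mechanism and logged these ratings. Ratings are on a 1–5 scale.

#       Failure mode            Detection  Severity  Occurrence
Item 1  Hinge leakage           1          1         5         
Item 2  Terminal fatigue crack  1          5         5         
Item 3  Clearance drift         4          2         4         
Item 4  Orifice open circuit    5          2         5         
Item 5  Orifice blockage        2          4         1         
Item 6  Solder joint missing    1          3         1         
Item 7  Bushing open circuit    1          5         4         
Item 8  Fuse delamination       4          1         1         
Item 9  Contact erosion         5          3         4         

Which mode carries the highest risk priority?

Item 9

RPN = Severity × Occurrence × Detection:
  Item 1: 1 × 5 × 1 = 5
  Item 2: 5 × 5 × 1 = 25
  Item 3: 2 × 4 × 4 = 32
  Item 4: 2 × 5 × 5 = 50
  Item 5: 4 × 1 × 2 = 8
  Item 6: 3 × 1 × 1 = 3
  Item 7: 5 × 4 × 1 = 20
  Item 8: 1 × 1 × 4 = 4
  Item 9: 3 × 4 × 5 = 60
Highest RPN is 60 → Item 9.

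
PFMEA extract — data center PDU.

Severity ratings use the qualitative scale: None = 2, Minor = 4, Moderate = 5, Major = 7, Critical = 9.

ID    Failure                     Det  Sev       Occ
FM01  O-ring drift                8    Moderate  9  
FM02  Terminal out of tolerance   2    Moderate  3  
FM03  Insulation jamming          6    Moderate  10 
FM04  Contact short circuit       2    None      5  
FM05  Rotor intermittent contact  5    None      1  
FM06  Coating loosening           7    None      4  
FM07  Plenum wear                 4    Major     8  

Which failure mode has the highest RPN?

FM01

RPN = Severity × Occurrence × Detection:
  FM01: 5 × 9 × 8 = 360
  FM02: 5 × 3 × 2 = 30
  FM03: 5 × 10 × 6 = 300
  FM04: 2 × 5 × 2 = 20
  FM05: 2 × 1 × 5 = 10
  FM06: 2 × 4 × 7 = 56
  FM07: 7 × 8 × 4 = 224
Highest RPN is 360 → FM01.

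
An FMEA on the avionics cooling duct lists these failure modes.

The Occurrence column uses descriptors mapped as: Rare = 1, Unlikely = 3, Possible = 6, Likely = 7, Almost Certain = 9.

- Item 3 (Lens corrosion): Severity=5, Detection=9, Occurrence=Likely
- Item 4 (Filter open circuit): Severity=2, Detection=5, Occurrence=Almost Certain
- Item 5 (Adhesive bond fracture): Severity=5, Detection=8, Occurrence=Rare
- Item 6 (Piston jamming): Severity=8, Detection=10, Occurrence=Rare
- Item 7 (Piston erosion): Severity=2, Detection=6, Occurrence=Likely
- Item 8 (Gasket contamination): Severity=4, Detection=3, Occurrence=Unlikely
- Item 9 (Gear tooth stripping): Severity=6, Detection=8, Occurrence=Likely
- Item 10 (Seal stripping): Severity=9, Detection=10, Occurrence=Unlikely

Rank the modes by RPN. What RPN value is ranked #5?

RPN = Severity × Occurrence × Detection:
  Item 3: 5 × 7 × 9 = 315
  Item 4: 2 × 9 × 5 = 90
  Item 5: 5 × 1 × 8 = 40
  Item 6: 8 × 1 × 10 = 80
  Item 7: 2 × 7 × 6 = 84
  Item 8: 4 × 3 × 3 = 36
  Item 9: 6 × 7 × 8 = 336
  Item 10: 9 × 3 × 10 = 270
Sorted descending: 336, 315, 270, 90, 84, 80, 40, 36.
The fifth-highest RPN is 84 (Item 7).

84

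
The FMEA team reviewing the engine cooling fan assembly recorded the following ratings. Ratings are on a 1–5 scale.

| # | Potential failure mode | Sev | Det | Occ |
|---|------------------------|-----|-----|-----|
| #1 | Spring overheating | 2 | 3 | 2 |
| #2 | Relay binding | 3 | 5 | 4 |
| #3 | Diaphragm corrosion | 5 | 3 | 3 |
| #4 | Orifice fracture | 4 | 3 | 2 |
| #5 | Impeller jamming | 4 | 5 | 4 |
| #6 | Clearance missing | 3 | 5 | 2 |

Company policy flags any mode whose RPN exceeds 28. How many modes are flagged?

4

RPN = Severity × Occurrence × Detection:
  #1: 2 × 2 × 3 = 12
  #2: 3 × 4 × 5 = 60
  #3: 5 × 3 × 3 = 45
  #4: 4 × 2 × 3 = 24
  #5: 4 × 4 × 5 = 80
  #6: 3 × 2 × 5 = 30
Modes with RPN > 28: #2 (60), #3 (45), #5 (80), #6 (30) → 4.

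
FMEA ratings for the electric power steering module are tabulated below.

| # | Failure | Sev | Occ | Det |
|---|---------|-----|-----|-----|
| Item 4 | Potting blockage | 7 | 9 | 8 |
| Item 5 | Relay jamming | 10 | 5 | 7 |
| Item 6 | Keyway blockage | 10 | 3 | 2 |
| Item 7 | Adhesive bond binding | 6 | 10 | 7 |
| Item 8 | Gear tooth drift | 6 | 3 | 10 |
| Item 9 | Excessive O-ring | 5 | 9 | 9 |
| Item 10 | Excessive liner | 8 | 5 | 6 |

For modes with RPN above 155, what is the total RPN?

RPN = Severity × Occurrence × Detection:
  Item 4: 7 × 9 × 8 = 504
  Item 5: 10 × 5 × 7 = 350
  Item 6: 10 × 3 × 2 = 60
  Item 7: 6 × 10 × 7 = 420
  Item 8: 6 × 3 × 10 = 180
  Item 9: 5 × 9 × 9 = 405
  Item 10: 8 × 5 × 6 = 240
RPN > 155: Item 4 (504), Item 5 (350), Item 7 (420), Item 8 (180), Item 9 (405), Item 10 (240).
Sum: 504 + 350 + 420 + 180 + 405 + 240 = 2099.

2099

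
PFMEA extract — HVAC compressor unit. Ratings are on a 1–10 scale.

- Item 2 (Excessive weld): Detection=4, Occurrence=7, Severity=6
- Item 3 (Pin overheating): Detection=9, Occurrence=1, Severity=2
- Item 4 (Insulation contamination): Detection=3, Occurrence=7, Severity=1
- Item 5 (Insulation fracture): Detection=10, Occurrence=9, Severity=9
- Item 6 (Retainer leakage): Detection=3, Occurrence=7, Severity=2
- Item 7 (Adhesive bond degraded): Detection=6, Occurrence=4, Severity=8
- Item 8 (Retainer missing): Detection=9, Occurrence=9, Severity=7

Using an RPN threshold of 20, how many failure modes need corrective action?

RPN = Severity × Occurrence × Detection:
  Item 2: 6 × 7 × 4 = 168
  Item 3: 2 × 1 × 9 = 18
  Item 4: 1 × 7 × 3 = 21
  Item 5: 9 × 9 × 10 = 810
  Item 6: 2 × 7 × 3 = 42
  Item 7: 8 × 4 × 6 = 192
  Item 8: 7 × 9 × 9 = 567
Modes with RPN ≥ 20: Item 2 (168), Item 4 (21), Item 5 (810), Item 6 (42), Item 7 (192), Item 8 (567) → 6.

6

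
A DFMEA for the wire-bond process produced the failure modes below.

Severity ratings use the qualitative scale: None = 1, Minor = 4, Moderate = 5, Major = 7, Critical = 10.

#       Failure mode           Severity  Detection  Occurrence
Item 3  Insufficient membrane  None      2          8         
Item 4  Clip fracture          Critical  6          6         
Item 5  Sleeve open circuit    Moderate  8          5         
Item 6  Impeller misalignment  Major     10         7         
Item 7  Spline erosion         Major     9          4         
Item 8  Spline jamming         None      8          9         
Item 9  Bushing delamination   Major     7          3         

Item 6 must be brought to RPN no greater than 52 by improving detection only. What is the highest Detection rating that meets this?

1

Item 6: S=7, O=7, D=10 → current RPN = 490.
Fixed product = 49. Need 49 × D ≤ 52, so D ≤ 52/49 = 1.06.
Maximum integer Detection rating = 1 (gives RPN 49; D=2 would give 98 > 52).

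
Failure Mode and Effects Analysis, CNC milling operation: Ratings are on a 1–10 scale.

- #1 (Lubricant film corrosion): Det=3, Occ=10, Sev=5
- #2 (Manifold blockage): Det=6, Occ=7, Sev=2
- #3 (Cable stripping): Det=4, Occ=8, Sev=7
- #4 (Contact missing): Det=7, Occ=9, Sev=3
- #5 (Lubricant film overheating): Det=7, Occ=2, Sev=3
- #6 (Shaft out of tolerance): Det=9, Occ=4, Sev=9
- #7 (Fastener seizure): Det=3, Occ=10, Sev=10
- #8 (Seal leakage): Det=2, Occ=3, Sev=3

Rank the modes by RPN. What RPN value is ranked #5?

150

RPN = Severity × Occurrence × Detection:
  #1: 5 × 10 × 3 = 150
  #2: 2 × 7 × 6 = 84
  #3: 7 × 8 × 4 = 224
  #4: 3 × 9 × 7 = 189
  #5: 3 × 2 × 7 = 42
  #6: 9 × 4 × 9 = 324
  #7: 10 × 10 × 3 = 300
  #8: 3 × 3 × 2 = 18
Sorted descending: 324, 300, 224, 189, 150, 84, 42, 18.
The fifth-highest RPN is 150 (#1).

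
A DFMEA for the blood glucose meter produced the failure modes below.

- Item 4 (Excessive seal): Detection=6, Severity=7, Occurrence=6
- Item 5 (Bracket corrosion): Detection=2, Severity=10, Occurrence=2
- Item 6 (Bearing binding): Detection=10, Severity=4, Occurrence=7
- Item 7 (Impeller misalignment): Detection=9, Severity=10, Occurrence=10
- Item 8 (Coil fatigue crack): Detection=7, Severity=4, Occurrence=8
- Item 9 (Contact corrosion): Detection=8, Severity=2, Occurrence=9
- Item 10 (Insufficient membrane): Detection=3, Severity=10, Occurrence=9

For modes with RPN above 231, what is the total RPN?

1702

RPN = Severity × Occurrence × Detection:
  Item 4: 7 × 6 × 6 = 252
  Item 5: 10 × 2 × 2 = 40
  Item 6: 4 × 7 × 10 = 280
  Item 7: 10 × 10 × 9 = 900
  Item 8: 4 × 8 × 7 = 224
  Item 9: 2 × 9 × 8 = 144
  Item 10: 10 × 9 × 3 = 270
RPN > 231: Item 4 (252), Item 6 (280), Item 7 (900), Item 10 (270).
Sum: 252 + 280 + 900 + 270 = 1702.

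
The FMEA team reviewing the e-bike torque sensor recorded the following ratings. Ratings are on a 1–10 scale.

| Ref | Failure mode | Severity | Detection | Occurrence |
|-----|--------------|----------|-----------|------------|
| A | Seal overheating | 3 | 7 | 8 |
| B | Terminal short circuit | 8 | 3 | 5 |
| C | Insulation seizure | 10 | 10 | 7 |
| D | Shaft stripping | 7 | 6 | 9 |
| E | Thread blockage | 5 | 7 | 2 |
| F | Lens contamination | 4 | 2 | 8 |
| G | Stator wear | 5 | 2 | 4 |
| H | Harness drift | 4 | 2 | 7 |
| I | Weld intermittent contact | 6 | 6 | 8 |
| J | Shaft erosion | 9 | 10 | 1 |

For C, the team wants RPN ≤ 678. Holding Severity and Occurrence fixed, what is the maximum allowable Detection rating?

C: S=10, O=7, D=10 → current RPN = 700.
Fixed product = 70. Need 70 × D ≤ 678, so D ≤ 678/70 = 9.69.
Maximum integer Detection rating = 9 (gives RPN 630; D=10 would give 700 > 678).

9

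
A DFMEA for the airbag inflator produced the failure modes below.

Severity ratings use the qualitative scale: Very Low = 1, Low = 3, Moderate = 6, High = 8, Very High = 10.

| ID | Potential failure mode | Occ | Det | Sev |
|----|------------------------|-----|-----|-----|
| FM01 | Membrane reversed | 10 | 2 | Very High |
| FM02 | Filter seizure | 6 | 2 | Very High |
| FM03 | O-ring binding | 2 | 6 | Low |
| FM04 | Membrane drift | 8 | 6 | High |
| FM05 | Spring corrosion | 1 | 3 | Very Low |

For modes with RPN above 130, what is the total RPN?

584

RPN = Severity × Occurrence × Detection:
  FM01: 10 × 10 × 2 = 200
  FM02: 10 × 6 × 2 = 120
  FM03: 3 × 2 × 6 = 36
  FM04: 8 × 8 × 6 = 384
  FM05: 1 × 1 × 3 = 3
RPN > 130: FM01 (200), FM04 (384).
Sum: 200 + 384 = 584.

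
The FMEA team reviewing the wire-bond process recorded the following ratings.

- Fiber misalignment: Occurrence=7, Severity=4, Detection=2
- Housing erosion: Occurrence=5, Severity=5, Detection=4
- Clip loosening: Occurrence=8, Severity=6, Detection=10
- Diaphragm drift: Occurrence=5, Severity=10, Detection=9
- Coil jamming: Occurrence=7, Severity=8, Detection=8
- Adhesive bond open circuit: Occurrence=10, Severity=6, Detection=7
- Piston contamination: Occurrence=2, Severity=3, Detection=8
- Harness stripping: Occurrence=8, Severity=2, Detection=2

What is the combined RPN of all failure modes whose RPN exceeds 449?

930

RPN = Severity × Occurrence × Detection:
  Fiber misalignment: 4 × 7 × 2 = 56
  Housing erosion: 5 × 5 × 4 = 100
  Clip loosening: 6 × 8 × 10 = 480
  Diaphragm drift: 10 × 5 × 9 = 450
  Coil jamming: 8 × 7 × 8 = 448
  Adhesive bond open circuit: 6 × 10 × 7 = 420
  Piston contamination: 3 × 2 × 8 = 48
  Harness stripping: 2 × 8 × 2 = 32
RPN > 449: Clip loosening (480), Diaphragm drift (450).
Sum: 480 + 450 = 930.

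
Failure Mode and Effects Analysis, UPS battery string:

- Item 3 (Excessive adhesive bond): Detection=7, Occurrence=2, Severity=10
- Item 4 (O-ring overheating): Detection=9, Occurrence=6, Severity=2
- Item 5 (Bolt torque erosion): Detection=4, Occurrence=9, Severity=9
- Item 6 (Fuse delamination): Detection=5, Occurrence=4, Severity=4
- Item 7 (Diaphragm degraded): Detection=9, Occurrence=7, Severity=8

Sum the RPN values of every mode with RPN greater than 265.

RPN = Severity × Occurrence × Detection:
  Item 3: 10 × 2 × 7 = 140
  Item 4: 2 × 6 × 9 = 108
  Item 5: 9 × 9 × 4 = 324
  Item 6: 4 × 4 × 5 = 80
  Item 7: 8 × 7 × 9 = 504
RPN > 265: Item 5 (324), Item 7 (504).
Sum: 324 + 504 = 828.

828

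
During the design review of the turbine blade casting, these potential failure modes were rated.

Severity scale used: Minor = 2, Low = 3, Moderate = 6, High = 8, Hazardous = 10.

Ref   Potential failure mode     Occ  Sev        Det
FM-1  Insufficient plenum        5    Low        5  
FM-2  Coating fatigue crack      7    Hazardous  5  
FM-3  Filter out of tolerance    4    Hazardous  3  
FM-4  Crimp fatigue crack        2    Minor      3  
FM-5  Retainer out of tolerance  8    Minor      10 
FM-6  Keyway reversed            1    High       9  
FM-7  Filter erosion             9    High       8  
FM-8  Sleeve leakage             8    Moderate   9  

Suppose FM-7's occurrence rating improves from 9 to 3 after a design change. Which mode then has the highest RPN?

FM-8

RPN = Severity × Occurrence × Detection:
  FM-1: 3 × 5 × 5 = 75
  FM-2: 10 × 7 × 5 = 350
  FM-3: 10 × 4 × 3 = 120
  FM-4: 2 × 2 × 3 = 12
  FM-5: 2 × 8 × 10 = 160
  FM-6: 8 × 1 × 9 = 72
  FM-7: 8 × 9 × 8 = 576
  FM-8: 6 × 8 × 9 = 432
After action: FM-7 → 8 × 3 × 8 = 192.
Revised RPNs: FM-8=432, FM-2=350, FM-7=192, FM-5=160, FM-3=120, FM-1=75, FM-6=72, FM-4=12.
Highest is now FM-8 (432).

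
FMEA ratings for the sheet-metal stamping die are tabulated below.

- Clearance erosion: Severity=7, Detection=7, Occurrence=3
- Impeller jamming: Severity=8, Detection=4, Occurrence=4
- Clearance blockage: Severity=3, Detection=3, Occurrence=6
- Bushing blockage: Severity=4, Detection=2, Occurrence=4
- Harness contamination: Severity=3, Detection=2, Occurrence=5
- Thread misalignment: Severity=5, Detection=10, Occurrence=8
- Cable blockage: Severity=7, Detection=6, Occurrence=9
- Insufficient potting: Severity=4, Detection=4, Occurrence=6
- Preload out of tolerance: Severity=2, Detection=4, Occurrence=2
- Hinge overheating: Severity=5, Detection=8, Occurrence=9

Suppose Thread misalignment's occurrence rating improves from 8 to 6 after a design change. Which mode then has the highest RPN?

Cable blockage

RPN = Severity × Occurrence × Detection:
  Clearance erosion: 7 × 3 × 7 = 147
  Impeller jamming: 8 × 4 × 4 = 128
  Clearance blockage: 3 × 6 × 3 = 54
  Bushing blockage: 4 × 4 × 2 = 32
  Harness contamination: 3 × 5 × 2 = 30
  Thread misalignment: 5 × 8 × 10 = 400
  Cable blockage: 7 × 9 × 6 = 378
  Insufficient potting: 4 × 6 × 4 = 96
  Preload out of tolerance: 2 × 2 × 4 = 16
  Hinge overheating: 5 × 9 × 8 = 360
After action: Thread misalignment → 5 × 6 × 10 = 300.
Revised RPNs: Cable blockage=378, Hinge overheating=360, Thread misalignment=300, Clearance erosion=147, Impeller jamming=128, Insufficient potting=96, Clearance blockage=54, Bushing blockage=32, Harness contamination=30, Preload out of tolerance=16.
Highest is now Cable blockage (378).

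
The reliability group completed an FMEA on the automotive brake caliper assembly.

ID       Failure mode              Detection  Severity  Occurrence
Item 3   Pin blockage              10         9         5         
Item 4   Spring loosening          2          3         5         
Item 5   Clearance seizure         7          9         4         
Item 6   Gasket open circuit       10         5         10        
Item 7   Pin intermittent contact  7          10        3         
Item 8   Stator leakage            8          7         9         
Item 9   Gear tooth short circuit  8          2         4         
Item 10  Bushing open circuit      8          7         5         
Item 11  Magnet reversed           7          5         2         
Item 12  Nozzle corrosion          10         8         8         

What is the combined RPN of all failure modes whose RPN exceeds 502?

RPN = Severity × Occurrence × Detection:
  Item 3: 9 × 5 × 10 = 450
  Item 4: 3 × 5 × 2 = 30
  Item 5: 9 × 4 × 7 = 252
  Item 6: 5 × 10 × 10 = 500
  Item 7: 10 × 3 × 7 = 210
  Item 8: 7 × 9 × 8 = 504
  Item 9: 2 × 4 × 8 = 64
  Item 10: 7 × 5 × 8 = 280
  Item 11: 5 × 2 × 7 = 70
  Item 12: 8 × 8 × 10 = 640
RPN > 502: Item 8 (504), Item 12 (640).
Sum: 504 + 640 = 1144.

1144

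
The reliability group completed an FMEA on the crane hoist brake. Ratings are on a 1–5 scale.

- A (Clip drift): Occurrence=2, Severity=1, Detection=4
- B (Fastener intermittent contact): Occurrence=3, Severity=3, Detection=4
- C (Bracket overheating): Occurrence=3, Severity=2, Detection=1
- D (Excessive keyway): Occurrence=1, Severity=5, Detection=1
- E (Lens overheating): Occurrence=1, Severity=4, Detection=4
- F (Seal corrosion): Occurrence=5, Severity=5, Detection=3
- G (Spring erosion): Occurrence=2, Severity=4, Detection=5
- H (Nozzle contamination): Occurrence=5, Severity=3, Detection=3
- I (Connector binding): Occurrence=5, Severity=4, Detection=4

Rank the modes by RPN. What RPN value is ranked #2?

75

RPN = Severity × Occurrence × Detection:
  A: 1 × 2 × 4 = 8
  B: 3 × 3 × 4 = 36
  C: 2 × 3 × 1 = 6
  D: 5 × 1 × 1 = 5
  E: 4 × 1 × 4 = 16
  F: 5 × 5 × 3 = 75
  G: 4 × 2 × 5 = 40
  H: 3 × 5 × 3 = 45
  I: 4 × 5 × 4 = 80
Sorted descending: 80, 75, 45, 40, 36, 16, 8, 6, 5.
The second-highest RPN is 75 (F).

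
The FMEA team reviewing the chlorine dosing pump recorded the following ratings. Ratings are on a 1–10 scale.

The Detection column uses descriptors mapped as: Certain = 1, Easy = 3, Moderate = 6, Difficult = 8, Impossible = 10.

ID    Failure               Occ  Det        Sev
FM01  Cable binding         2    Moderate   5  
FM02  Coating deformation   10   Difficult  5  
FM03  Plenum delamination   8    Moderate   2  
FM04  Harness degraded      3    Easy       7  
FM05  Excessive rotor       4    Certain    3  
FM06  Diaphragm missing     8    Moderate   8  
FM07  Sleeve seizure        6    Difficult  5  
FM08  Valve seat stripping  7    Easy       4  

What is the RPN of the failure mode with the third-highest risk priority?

240

RPN = Severity × Occurrence × Detection:
  FM01: 5 × 2 × 6 = 60
  FM02: 5 × 10 × 8 = 400
  FM03: 2 × 8 × 6 = 96
  FM04: 7 × 3 × 3 = 63
  FM05: 3 × 4 × 1 = 12
  FM06: 8 × 8 × 6 = 384
  FM07: 5 × 6 × 8 = 240
  FM08: 4 × 7 × 3 = 84
Sorted descending: 400, 384, 240, 96, 84, 63, 60, 12.
The third-highest RPN is 240 (FM07).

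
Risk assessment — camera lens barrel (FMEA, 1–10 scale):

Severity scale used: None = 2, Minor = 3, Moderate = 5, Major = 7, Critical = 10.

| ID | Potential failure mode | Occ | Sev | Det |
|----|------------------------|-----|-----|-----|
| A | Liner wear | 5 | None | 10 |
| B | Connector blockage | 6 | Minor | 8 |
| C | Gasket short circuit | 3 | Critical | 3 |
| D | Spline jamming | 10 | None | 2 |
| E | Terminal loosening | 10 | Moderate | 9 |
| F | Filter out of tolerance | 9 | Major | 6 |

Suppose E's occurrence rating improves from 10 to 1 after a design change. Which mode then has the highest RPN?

F

RPN = Severity × Occurrence × Detection:
  A: 2 × 5 × 10 = 100
  B: 3 × 6 × 8 = 144
  C: 10 × 3 × 3 = 90
  D: 2 × 10 × 2 = 40
  E: 5 × 10 × 9 = 450
  F: 7 × 9 × 6 = 378
After action: E → 5 × 1 × 9 = 45.
Revised RPNs: F=378, B=144, A=100, C=90, E=45, D=40.
Highest is now F (378).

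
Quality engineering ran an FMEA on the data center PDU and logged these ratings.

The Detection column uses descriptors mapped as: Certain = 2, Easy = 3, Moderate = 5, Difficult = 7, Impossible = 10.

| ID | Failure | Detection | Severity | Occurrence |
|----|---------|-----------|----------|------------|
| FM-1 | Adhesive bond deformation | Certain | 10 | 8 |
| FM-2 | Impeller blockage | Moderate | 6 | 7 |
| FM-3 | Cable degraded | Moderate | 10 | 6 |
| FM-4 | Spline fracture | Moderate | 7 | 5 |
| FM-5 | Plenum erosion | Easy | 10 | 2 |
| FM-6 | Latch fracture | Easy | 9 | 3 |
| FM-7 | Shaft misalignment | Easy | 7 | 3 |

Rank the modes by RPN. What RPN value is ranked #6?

RPN = Severity × Occurrence × Detection:
  FM-1: 10 × 8 × 2 = 160
  FM-2: 6 × 7 × 5 = 210
  FM-3: 10 × 6 × 5 = 300
  FM-4: 7 × 5 × 5 = 175
  FM-5: 10 × 2 × 3 = 60
  FM-6: 9 × 3 × 3 = 81
  FM-7: 7 × 3 × 3 = 63
Sorted descending: 300, 210, 175, 160, 81, 63, 60.
The sixth-highest RPN is 63 (FM-7).

63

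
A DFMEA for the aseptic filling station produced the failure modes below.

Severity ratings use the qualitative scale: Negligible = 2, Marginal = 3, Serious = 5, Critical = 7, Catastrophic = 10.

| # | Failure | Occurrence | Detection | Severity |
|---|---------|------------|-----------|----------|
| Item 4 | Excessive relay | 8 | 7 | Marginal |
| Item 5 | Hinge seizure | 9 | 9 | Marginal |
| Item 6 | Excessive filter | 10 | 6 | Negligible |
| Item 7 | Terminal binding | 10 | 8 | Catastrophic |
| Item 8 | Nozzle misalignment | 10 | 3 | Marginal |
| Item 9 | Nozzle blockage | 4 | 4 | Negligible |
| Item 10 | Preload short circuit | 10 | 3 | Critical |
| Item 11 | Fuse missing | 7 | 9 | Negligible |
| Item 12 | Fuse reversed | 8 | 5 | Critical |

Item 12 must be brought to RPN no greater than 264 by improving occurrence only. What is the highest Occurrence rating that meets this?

7

Item 12: S=7, O=8, D=5 → current RPN = 280.
Fixed product = 35. Need 35 × O ≤ 264, so O ≤ 264/35 = 7.54.
Maximum integer Occurrence rating = 7 (gives RPN 245; O=8 would give 280 > 264).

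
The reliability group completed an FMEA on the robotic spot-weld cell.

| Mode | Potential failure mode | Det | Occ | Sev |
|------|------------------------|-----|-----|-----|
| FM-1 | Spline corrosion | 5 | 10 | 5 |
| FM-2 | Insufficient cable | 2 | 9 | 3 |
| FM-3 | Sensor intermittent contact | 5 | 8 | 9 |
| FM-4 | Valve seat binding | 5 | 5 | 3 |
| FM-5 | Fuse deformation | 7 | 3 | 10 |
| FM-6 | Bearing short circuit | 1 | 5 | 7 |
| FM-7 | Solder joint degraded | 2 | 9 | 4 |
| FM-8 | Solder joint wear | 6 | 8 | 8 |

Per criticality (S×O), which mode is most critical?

FM-3

Criticality = Severity × Occurrence:
  FM-1: 5 × 10 = 50
  FM-2: 3 × 9 = 27
  FM-3: 9 × 8 = 72
  FM-4: 3 × 5 = 15
  FM-5: 10 × 3 = 30
  FM-6: 7 × 5 = 35
  FM-7: 4 × 9 = 36
  FM-8: 8 × 8 = 64
Highest criticality is 72 → FM-3.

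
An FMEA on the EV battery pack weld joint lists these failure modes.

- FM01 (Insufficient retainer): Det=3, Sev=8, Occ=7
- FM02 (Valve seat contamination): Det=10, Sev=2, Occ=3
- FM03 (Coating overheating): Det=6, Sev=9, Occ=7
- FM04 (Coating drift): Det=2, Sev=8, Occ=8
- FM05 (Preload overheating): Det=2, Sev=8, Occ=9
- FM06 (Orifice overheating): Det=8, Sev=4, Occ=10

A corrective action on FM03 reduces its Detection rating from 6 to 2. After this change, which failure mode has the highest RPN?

RPN = Severity × Occurrence × Detection:
  FM01: 8 × 7 × 3 = 168
  FM02: 2 × 3 × 10 = 60
  FM03: 9 × 7 × 6 = 378
  FM04: 8 × 8 × 2 = 128
  FM05: 8 × 9 × 2 = 144
  FM06: 4 × 10 × 8 = 320
After action: FM03 → 9 × 7 × 2 = 126.
Revised RPNs: FM06=320, FM01=168, FM05=144, FM04=128, FM03=126, FM02=60.
Highest is now FM06 (320).

FM06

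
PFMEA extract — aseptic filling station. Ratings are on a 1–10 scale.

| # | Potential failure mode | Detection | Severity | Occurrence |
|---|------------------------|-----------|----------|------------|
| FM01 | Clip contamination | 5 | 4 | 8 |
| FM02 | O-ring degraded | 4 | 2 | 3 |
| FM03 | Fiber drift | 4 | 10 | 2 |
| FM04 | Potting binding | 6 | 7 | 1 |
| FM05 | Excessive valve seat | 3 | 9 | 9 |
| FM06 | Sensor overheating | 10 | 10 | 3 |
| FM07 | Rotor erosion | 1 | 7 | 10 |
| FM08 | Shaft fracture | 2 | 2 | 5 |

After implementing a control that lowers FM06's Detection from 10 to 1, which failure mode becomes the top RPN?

FM05

RPN = Severity × Occurrence × Detection:
  FM01: 4 × 8 × 5 = 160
  FM02: 2 × 3 × 4 = 24
  FM03: 10 × 2 × 4 = 80
  FM04: 7 × 1 × 6 = 42
  FM05: 9 × 9 × 3 = 243
  FM06: 10 × 3 × 10 = 300
  FM07: 7 × 10 × 1 = 70
  FM08: 2 × 5 × 2 = 20
After action: FM06 → 10 × 3 × 1 = 30.
Revised RPNs: FM05=243, FM01=160, FM03=80, FM07=70, FM04=42, FM06=30, FM02=24, FM08=20.
Highest is now FM05 (243).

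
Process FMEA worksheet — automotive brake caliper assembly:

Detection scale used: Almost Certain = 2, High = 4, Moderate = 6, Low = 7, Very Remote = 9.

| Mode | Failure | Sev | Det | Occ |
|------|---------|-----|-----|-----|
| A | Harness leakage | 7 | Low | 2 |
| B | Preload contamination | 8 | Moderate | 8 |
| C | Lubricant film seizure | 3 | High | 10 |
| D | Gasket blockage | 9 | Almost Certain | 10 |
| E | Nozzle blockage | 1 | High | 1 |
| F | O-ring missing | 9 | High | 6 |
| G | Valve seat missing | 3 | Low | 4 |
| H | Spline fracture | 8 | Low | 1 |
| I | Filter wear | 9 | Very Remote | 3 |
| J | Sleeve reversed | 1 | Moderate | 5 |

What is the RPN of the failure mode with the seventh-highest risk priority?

84

RPN = Severity × Occurrence × Detection:
  A: 7 × 2 × 7 = 98
  B: 8 × 8 × 6 = 384
  C: 3 × 10 × 4 = 120
  D: 9 × 10 × 2 = 180
  E: 1 × 1 × 4 = 4
  F: 9 × 6 × 4 = 216
  G: 3 × 4 × 7 = 84
  H: 8 × 1 × 7 = 56
  I: 9 × 3 × 9 = 243
  J: 1 × 5 × 6 = 30
Sorted descending: 384, 243, 216, 180, 120, 98, 84, 56, 30, 4.
The seventh-highest RPN is 84 (G).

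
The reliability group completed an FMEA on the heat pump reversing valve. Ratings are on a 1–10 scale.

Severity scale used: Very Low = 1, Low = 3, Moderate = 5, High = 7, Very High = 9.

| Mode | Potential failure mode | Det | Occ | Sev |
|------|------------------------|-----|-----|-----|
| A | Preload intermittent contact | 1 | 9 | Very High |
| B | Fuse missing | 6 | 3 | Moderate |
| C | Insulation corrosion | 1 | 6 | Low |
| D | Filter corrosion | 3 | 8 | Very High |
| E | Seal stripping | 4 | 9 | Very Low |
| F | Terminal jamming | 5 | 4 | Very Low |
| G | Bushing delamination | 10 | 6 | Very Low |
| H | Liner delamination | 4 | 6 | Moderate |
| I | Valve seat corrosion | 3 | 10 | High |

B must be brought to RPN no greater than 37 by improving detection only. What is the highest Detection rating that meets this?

2

B: S=5, O=3, D=6 → current RPN = 90.
Fixed product = 15. Need 15 × D ≤ 37, so D ≤ 37/15 = 2.47.
Maximum integer Detection rating = 2 (gives RPN 30; D=3 would give 45 > 37).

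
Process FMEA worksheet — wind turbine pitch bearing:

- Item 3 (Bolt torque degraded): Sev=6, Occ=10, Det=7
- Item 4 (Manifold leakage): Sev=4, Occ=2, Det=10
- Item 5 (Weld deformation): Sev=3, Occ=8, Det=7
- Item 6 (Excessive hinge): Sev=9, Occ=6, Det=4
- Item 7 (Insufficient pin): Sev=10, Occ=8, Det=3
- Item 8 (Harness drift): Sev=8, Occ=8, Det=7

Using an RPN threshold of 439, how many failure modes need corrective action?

1

RPN = Severity × Occurrence × Detection:
  Item 3: 6 × 10 × 7 = 420
  Item 4: 4 × 2 × 10 = 80
  Item 5: 3 × 8 × 7 = 168
  Item 6: 9 × 6 × 4 = 216
  Item 7: 10 × 8 × 3 = 240
  Item 8: 8 × 8 × 7 = 448
Modes with RPN ≥ 439: Item 8 (448) → 1.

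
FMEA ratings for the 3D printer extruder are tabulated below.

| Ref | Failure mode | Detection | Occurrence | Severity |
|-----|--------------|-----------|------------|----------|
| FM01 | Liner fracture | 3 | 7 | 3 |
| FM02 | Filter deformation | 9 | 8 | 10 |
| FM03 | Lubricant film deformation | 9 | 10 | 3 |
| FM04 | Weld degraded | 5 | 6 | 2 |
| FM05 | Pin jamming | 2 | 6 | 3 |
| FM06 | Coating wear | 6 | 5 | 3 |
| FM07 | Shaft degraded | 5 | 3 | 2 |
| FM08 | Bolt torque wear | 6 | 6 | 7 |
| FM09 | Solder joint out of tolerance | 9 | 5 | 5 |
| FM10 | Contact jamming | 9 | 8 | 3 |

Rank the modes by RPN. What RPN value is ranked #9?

RPN = Severity × Occurrence × Detection:
  FM01: 3 × 7 × 3 = 63
  FM02: 10 × 8 × 9 = 720
  FM03: 3 × 10 × 9 = 270
  FM04: 2 × 6 × 5 = 60
  FM05: 3 × 6 × 2 = 36
  FM06: 3 × 5 × 6 = 90
  FM07: 2 × 3 × 5 = 30
  FM08: 7 × 6 × 6 = 252
  FM09: 5 × 5 × 9 = 225
  FM10: 3 × 8 × 9 = 216
Sorted descending: 720, 270, 252, 225, 216, 90, 63, 60, 36, 30.
The 9th-highest RPN is 36 (FM05).

36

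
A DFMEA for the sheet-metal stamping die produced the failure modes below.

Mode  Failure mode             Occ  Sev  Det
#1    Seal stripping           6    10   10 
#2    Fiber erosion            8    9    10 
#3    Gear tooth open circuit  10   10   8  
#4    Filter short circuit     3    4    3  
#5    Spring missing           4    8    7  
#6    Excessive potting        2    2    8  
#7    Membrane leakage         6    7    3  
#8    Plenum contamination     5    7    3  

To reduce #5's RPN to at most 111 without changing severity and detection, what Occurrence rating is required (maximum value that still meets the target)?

#5: S=8, O=4, D=7 → current RPN = 224.
Fixed product = 56. Need 56 × O ≤ 111, so O ≤ 111/56 = 1.98.
Maximum integer Occurrence rating = 1 (gives RPN 56; O=2 would give 112 > 111).

1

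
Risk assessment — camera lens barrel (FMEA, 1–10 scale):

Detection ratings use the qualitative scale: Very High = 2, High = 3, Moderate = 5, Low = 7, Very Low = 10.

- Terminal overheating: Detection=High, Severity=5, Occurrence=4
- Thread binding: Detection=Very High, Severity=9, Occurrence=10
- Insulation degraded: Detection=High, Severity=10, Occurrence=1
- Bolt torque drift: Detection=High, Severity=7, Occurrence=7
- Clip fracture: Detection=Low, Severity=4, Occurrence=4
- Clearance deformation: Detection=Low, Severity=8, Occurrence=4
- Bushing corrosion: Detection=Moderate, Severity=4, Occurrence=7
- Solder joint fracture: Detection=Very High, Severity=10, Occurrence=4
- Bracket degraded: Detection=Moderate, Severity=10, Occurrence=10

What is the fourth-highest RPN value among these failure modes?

147

RPN = Severity × Occurrence × Detection:
  Terminal overheating: 5 × 4 × 3 = 60
  Thread binding: 9 × 10 × 2 = 180
  Insulation degraded: 10 × 1 × 3 = 30
  Bolt torque drift: 7 × 7 × 3 = 147
  Clip fracture: 4 × 4 × 7 = 112
  Clearance deformation: 8 × 4 × 7 = 224
  Bushing corrosion: 4 × 7 × 5 = 140
  Solder joint fracture: 10 × 4 × 2 = 80
  Bracket degraded: 10 × 10 × 5 = 500
Sorted descending: 500, 224, 180, 147, 140, 112, 80, 60, 30.
The fourth-highest RPN is 147 (Bolt torque drift).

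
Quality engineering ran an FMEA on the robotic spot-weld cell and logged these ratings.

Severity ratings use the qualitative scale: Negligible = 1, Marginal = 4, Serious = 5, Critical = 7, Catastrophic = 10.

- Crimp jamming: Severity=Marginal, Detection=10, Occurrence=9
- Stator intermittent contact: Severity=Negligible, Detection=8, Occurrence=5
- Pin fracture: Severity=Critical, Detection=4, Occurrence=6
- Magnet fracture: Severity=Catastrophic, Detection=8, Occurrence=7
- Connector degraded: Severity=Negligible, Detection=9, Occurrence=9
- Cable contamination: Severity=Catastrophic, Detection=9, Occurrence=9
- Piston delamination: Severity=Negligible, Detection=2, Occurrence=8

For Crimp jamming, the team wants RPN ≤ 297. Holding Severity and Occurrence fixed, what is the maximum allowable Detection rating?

8

Crimp jamming: S=4, O=9, D=10 → current RPN = 360.
Fixed product = 36. Need 36 × D ≤ 297, so D ≤ 297/36 = 8.25.
Maximum integer Detection rating = 8 (gives RPN 288; D=9 would give 324 > 297).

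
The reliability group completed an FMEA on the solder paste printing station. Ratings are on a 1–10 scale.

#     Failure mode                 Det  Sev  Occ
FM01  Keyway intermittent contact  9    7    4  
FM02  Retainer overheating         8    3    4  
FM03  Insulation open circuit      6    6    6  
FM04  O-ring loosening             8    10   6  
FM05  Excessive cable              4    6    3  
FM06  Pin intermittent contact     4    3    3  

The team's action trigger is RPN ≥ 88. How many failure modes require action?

4

RPN = Severity × Occurrence × Detection:
  FM01: 7 × 4 × 9 = 252
  FM02: 3 × 4 × 8 = 96
  FM03: 6 × 6 × 6 = 216
  FM04: 10 × 6 × 8 = 480
  FM05: 6 × 3 × 4 = 72
  FM06: 3 × 3 × 4 = 36
Modes with RPN ≥ 88: FM01 (252), FM02 (96), FM03 (216), FM04 (480) → 4.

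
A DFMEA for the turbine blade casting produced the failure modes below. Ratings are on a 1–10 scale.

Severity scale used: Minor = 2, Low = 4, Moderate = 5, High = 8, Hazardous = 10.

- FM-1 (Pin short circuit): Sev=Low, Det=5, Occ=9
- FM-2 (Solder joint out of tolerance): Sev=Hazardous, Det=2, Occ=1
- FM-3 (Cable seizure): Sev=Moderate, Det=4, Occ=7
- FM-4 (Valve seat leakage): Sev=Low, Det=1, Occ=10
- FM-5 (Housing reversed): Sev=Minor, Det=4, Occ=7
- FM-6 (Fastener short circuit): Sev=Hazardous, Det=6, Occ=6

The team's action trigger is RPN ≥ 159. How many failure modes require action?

2

RPN = Severity × Occurrence × Detection:
  FM-1: 4 × 9 × 5 = 180
  FM-2: 10 × 1 × 2 = 20
  FM-3: 5 × 7 × 4 = 140
  FM-4: 4 × 10 × 1 = 40
  FM-5: 2 × 7 × 4 = 56
  FM-6: 10 × 6 × 6 = 360
Modes with RPN ≥ 159: FM-1 (180), FM-6 (360) → 2.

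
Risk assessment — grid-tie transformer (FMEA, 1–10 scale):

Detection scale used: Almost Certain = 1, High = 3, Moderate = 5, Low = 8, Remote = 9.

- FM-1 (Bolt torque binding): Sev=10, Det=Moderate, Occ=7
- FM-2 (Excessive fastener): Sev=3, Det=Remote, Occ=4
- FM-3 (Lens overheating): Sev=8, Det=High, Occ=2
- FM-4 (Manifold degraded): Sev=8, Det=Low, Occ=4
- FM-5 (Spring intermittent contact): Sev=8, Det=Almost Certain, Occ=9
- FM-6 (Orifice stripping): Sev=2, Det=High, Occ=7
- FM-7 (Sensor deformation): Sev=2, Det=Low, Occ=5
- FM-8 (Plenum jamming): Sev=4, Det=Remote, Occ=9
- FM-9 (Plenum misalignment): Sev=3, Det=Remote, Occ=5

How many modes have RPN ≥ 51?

7

RPN = Severity × Occurrence × Detection:
  FM-1: 10 × 7 × 5 = 350
  FM-2: 3 × 4 × 9 = 108
  FM-3: 8 × 2 × 3 = 48
  FM-4: 8 × 4 × 8 = 256
  FM-5: 8 × 9 × 1 = 72
  FM-6: 2 × 7 × 3 = 42
  FM-7: 2 × 5 × 8 = 80
  FM-8: 4 × 9 × 9 = 324
  FM-9: 3 × 5 × 9 = 135
Modes with RPN ≥ 51: FM-1 (350), FM-2 (108), FM-4 (256), FM-5 (72), FM-7 (80), FM-8 (324), FM-9 (135) → 7.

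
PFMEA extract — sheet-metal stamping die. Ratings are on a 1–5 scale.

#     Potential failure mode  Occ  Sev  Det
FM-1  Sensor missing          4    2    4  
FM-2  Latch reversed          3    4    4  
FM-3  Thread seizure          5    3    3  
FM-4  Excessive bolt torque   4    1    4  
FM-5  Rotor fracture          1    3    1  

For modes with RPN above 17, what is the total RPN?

125

RPN = Severity × Occurrence × Detection:
  FM-1: 2 × 4 × 4 = 32
  FM-2: 4 × 3 × 4 = 48
  FM-3: 3 × 5 × 3 = 45
  FM-4: 1 × 4 × 4 = 16
  FM-5: 3 × 1 × 1 = 3
RPN > 17: FM-1 (32), FM-2 (48), FM-3 (45).
Sum: 32 + 48 + 45 = 125.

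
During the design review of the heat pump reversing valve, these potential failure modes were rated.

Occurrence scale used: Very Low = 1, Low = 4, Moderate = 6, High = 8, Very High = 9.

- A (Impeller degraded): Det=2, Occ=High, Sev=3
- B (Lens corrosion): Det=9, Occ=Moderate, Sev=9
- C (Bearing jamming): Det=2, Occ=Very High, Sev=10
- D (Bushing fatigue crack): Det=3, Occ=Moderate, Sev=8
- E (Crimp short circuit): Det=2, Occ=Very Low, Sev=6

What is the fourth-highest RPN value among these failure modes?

RPN = Severity × Occurrence × Detection:
  A: 3 × 8 × 2 = 48
  B: 9 × 6 × 9 = 486
  C: 10 × 9 × 2 = 180
  D: 8 × 6 × 3 = 144
  E: 6 × 1 × 2 = 12
Sorted descending: 486, 180, 144, 48, 12.
The fourth-highest RPN is 48 (A).

48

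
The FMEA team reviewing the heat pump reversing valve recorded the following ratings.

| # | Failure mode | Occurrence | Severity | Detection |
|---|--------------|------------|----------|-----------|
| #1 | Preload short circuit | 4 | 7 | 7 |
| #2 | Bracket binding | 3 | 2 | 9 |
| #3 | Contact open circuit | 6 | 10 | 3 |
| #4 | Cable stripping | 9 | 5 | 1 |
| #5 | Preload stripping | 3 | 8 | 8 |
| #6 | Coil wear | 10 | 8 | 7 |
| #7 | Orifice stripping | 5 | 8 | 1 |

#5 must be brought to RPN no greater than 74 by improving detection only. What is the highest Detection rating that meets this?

3

#5: S=8, O=3, D=8 → current RPN = 192.
Fixed product = 24. Need 24 × D ≤ 74, so D ≤ 74/24 = 3.08.
Maximum integer Detection rating = 3 (gives RPN 72; D=4 would give 96 > 74).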